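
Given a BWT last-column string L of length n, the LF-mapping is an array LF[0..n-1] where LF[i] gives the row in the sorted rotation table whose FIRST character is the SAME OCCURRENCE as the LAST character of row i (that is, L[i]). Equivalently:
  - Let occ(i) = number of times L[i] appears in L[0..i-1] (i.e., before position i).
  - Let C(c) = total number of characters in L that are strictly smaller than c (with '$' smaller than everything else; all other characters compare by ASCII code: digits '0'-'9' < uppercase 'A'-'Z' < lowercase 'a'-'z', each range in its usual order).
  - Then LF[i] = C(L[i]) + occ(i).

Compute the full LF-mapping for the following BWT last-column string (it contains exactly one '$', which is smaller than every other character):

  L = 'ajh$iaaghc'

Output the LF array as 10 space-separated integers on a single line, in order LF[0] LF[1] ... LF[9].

Char counts: '$':1, 'a':3, 'c':1, 'g':1, 'h':2, 'i':1, 'j':1
C (first-col start): C('$')=0, C('a')=1, C('c')=4, C('g')=5, C('h')=6, C('i')=8, C('j')=9
L[0]='a': occ=0, LF[0]=C('a')+0=1+0=1
L[1]='j': occ=0, LF[1]=C('j')+0=9+0=9
L[2]='h': occ=0, LF[2]=C('h')+0=6+0=6
L[3]='$': occ=0, LF[3]=C('$')+0=0+0=0
L[4]='i': occ=0, LF[4]=C('i')+0=8+0=8
L[5]='a': occ=1, LF[5]=C('a')+1=1+1=2
L[6]='a': occ=2, LF[6]=C('a')+2=1+2=3
L[7]='g': occ=0, LF[7]=C('g')+0=5+0=5
L[8]='h': occ=1, LF[8]=C('h')+1=6+1=7
L[9]='c': occ=0, LF[9]=C('c')+0=4+0=4

Answer: 1 9 6 0 8 2 3 5 7 4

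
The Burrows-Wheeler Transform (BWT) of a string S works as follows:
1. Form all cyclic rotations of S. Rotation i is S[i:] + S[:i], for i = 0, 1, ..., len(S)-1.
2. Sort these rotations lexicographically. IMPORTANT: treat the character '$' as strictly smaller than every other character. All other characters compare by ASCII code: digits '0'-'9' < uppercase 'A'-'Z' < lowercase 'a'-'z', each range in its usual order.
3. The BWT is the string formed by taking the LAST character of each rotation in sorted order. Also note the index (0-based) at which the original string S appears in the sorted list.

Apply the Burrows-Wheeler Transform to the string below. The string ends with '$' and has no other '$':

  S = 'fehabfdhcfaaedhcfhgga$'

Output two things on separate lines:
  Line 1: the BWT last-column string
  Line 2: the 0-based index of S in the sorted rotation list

Answer: agfhaahhfeafcb$cgheddf
14

Derivation:
All 22 rotations (rotation i = S[i:]+S[:i]):
  rot[0] = fehabfdhcfaaedhcfhgga$
  rot[1] = ehabfdhcfaaedhcfhgga$f
  rot[2] = habfdhcfaaedhcfhgga$fe
  rot[3] = abfdhcfaaedhcfhgga$feh
  rot[4] = bfdhcfaaedhcfhgga$feha
  rot[5] = fdhcfaaedhcfhgga$fehab
  rot[6] = dhcfaaedhcfhgga$fehabf
  rot[7] = hcfaaedhcfhgga$fehabfd
  rot[8] = cfaaedhcfhgga$fehabfdh
  rot[9] = faaedhcfhgga$fehabfdhc
  rot[10] = aaedhcfhgga$fehabfdhcf
  rot[11] = aedhcfhgga$fehabfdhcfa
  rot[12] = edhcfhgga$fehabfdhcfaa
  rot[13] = dhcfhgga$fehabfdhcfaae
  rot[14] = hcfhgga$fehabfdhcfaaed
  rot[15] = cfhgga$fehabfdhcfaaedh
  rot[16] = fhgga$fehabfdhcfaaedhc
  rot[17] = hgga$fehabfdhcfaaedhcf
  rot[18] = gga$fehabfdhcfaaedhcfh
  rot[19] = ga$fehabfdhcfaaedhcfhg
  rot[20] = a$fehabfdhcfaaedhcfhgg
  rot[21] = $fehabfdhcfaaedhcfhgga
Sorted (with $ < everything):
  sorted[0] = $fehabfdhcfaaedhcfhgga  (last char: 'a')
  sorted[1] = a$fehabfdhcfaaedhcfhgg  (last char: 'g')
  sorted[2] = aaedhcfhgga$fehabfdhcf  (last char: 'f')
  sorted[3] = abfdhcfaaedhcfhgga$feh  (last char: 'h')
  sorted[4] = aedhcfhgga$fehabfdhcfa  (last char: 'a')
  sorted[5] = bfdhcfaaedhcfhgga$feha  (last char: 'a')
  sorted[6] = cfaaedhcfhgga$fehabfdh  (last char: 'h')
  sorted[7] = cfhgga$fehabfdhcfaaedh  (last char: 'h')
  sorted[8] = dhcfaaedhcfhgga$fehabf  (last char: 'f')
  sorted[9] = dhcfhgga$fehabfdhcfaae  (last char: 'e')
  sorted[10] = edhcfhgga$fehabfdhcfaa  (last char: 'a')
  sorted[11] = ehabfdhcfaaedhcfhgga$f  (last char: 'f')
  sorted[12] = faaedhcfhgga$fehabfdhc  (last char: 'c')
  sorted[13] = fdhcfaaedhcfhgga$fehab  (last char: 'b')
  sorted[14] = fehabfdhcfaaedhcfhgga$  (last char: '$')
  sorted[15] = fhgga$fehabfdhcfaaedhc  (last char: 'c')
  sorted[16] = ga$fehabfdhcfaaedhcfhg  (last char: 'g')
  sorted[17] = gga$fehabfdhcfaaedhcfh  (last char: 'h')
  sorted[18] = habfdhcfaaedhcfhgga$fe  (last char: 'e')
  sorted[19] = hcfaaedhcfhgga$fehabfd  (last char: 'd')
  sorted[20] = hcfhgga$fehabfdhcfaaed  (last char: 'd')
  sorted[21] = hgga$fehabfdhcfaaedhcf  (last char: 'f')
Last column: agfhaahhfeafcb$cgheddf
Original string S is at sorted index 14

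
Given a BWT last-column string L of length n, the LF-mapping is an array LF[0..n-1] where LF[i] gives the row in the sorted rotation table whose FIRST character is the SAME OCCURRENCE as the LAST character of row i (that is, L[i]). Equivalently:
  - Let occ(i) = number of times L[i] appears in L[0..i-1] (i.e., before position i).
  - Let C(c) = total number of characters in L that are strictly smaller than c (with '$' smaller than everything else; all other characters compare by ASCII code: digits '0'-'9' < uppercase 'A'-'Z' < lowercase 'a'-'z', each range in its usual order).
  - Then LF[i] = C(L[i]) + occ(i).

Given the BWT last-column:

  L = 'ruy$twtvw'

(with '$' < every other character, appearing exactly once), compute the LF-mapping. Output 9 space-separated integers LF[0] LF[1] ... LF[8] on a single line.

Answer: 1 4 8 0 2 6 3 5 7

Derivation:
Char counts: '$':1, 'r':1, 't':2, 'u':1, 'v':1, 'w':2, 'y':1
C (first-col start): C('$')=0, C('r')=1, C('t')=2, C('u')=4, C('v')=5, C('w')=6, C('y')=8
L[0]='r': occ=0, LF[0]=C('r')+0=1+0=1
L[1]='u': occ=0, LF[1]=C('u')+0=4+0=4
L[2]='y': occ=0, LF[2]=C('y')+0=8+0=8
L[3]='$': occ=0, LF[3]=C('$')+0=0+0=0
L[4]='t': occ=0, LF[4]=C('t')+0=2+0=2
L[5]='w': occ=0, LF[5]=C('w')+0=6+0=6
L[6]='t': occ=1, LF[6]=C('t')+1=2+1=3
L[7]='v': occ=0, LF[7]=C('v')+0=5+0=5
L[8]='w': occ=1, LF[8]=C('w')+1=6+1=7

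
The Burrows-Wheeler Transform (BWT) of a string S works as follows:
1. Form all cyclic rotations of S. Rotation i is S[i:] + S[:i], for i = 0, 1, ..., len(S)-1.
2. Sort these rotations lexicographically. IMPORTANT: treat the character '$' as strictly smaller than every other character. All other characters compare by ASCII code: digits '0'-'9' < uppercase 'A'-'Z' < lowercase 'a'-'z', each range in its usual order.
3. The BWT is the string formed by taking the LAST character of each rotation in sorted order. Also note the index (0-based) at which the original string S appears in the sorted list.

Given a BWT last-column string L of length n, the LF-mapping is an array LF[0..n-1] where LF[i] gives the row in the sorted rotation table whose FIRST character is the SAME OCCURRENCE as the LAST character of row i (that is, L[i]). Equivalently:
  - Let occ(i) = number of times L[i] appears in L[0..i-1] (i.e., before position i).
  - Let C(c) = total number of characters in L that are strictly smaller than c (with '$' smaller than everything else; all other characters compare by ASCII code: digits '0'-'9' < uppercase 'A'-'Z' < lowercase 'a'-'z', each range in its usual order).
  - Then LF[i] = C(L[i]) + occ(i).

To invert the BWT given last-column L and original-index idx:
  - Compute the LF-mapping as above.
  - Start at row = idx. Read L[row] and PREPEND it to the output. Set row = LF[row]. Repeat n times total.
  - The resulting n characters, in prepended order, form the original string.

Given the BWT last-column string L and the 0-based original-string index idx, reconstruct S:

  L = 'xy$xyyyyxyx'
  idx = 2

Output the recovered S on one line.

Answer: xxyyxyyyyx$

Derivation:
LF mapping: 1 5 0 2 6 7 8 9 3 10 4
Walk LF starting at row 2, prepending L[row]:
  step 1: row=2, L[2]='$', prepend. Next row=LF[2]=0
  step 2: row=0, L[0]='x', prepend. Next row=LF[0]=1
  step 3: row=1, L[1]='y', prepend. Next row=LF[1]=5
  step 4: row=5, L[5]='y', prepend. Next row=LF[5]=7
  step 5: row=7, L[7]='y', prepend. Next row=LF[7]=9
  step 6: row=9, L[9]='y', prepend. Next row=LF[9]=10
  step 7: row=10, L[10]='x', prepend. Next row=LF[10]=4
  step 8: row=4, L[4]='y', prepend. Next row=LF[4]=6
  step 9: row=6, L[6]='y', prepend. Next row=LF[6]=8
  step 10: row=8, L[8]='x', prepend. Next row=LF[8]=3
  step 11: row=3, L[3]='x', prepend. Next row=LF[3]=2
Reversed output: xxyyxyyyyx$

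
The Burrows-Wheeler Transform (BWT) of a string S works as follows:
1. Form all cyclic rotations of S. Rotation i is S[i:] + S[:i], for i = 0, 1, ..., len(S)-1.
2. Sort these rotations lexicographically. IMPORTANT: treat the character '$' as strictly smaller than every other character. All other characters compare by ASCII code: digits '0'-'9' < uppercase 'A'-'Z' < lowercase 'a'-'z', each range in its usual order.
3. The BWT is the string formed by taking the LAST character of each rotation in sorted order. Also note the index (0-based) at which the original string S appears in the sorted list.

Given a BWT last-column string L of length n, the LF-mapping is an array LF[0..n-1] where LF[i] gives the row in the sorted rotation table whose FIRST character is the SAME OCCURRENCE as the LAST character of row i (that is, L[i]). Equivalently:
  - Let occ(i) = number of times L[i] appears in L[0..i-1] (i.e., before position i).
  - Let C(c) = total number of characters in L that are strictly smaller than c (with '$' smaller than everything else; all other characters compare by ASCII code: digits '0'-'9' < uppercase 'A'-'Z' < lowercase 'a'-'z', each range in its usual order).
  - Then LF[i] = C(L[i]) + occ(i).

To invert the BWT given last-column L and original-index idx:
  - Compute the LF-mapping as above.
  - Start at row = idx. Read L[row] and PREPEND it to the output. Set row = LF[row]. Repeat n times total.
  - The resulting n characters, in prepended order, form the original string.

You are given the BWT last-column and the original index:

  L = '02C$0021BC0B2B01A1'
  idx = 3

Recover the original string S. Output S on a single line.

LF mapping: 1 9 16 0 2 3 10 6 13 17 4 14 11 15 5 7 12 8
Walk LF starting at row 3, prepending L[row]:
  step 1: row=3, L[3]='$', prepend. Next row=LF[3]=0
  step 2: row=0, L[0]='0', prepend. Next row=LF[0]=1
  step 3: row=1, L[1]='2', prepend. Next row=LF[1]=9
  step 4: row=9, L[9]='C', prepend. Next row=LF[9]=17
  step 5: row=17, L[17]='1', prepend. Next row=LF[17]=8
  step 6: row=8, L[8]='B', prepend. Next row=LF[8]=13
  step 7: row=13, L[13]='B', prepend. Next row=LF[13]=15
  step 8: row=15, L[15]='1', prepend. Next row=LF[15]=7
  step 9: row=7, L[7]='1', prepend. Next row=LF[7]=6
  step 10: row=6, L[6]='2', prepend. Next row=LF[6]=10
  step 11: row=10, L[10]='0', prepend. Next row=LF[10]=4
  step 12: row=4, L[4]='0', prepend. Next row=LF[4]=2
  step 13: row=2, L[2]='C', prepend. Next row=LF[2]=16
  step 14: row=16, L[16]='A', prepend. Next row=LF[16]=12
  step 15: row=12, L[12]='2', prepend. Next row=LF[12]=11
  step 16: row=11, L[11]='B', prepend. Next row=LF[11]=14
  step 17: row=14, L[14]='0', prepend. Next row=LF[14]=5
  step 18: row=5, L[5]='0', prepend. Next row=LF[5]=3
Reversed output: 00B2AC00211BB1C20$

Answer: 00B2AC00211BB1C20$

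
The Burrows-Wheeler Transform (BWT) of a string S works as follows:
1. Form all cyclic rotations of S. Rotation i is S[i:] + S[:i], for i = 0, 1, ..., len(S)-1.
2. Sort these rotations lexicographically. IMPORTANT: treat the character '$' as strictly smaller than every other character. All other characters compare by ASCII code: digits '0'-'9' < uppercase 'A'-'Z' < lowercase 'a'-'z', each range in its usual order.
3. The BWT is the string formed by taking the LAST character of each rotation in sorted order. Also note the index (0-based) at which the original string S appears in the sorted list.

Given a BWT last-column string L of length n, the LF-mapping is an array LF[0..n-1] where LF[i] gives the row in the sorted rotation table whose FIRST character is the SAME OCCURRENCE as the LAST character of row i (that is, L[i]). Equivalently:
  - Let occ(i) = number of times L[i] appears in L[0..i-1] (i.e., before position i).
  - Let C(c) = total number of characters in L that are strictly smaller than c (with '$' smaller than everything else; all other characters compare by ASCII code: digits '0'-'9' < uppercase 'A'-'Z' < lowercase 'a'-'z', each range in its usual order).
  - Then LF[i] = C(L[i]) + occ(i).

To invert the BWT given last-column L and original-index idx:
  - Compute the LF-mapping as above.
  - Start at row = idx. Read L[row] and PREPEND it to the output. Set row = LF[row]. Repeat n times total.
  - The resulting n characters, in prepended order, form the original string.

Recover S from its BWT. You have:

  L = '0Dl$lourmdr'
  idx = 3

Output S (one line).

Answer: drumrollD0$

Derivation:
LF mapping: 1 2 4 0 5 7 10 8 6 3 9
Walk LF starting at row 3, prepending L[row]:
  step 1: row=3, L[3]='$', prepend. Next row=LF[3]=0
  step 2: row=0, L[0]='0', prepend. Next row=LF[0]=1
  step 3: row=1, L[1]='D', prepend. Next row=LF[1]=2
  step 4: row=2, L[2]='l', prepend. Next row=LF[2]=4
  step 5: row=4, L[4]='l', prepend. Next row=LF[4]=5
  step 6: row=5, L[5]='o', prepend. Next row=LF[5]=7
  step 7: row=7, L[7]='r', prepend. Next row=LF[7]=8
  step 8: row=8, L[8]='m', prepend. Next row=LF[8]=6
  step 9: row=6, L[6]='u', prepend. Next row=LF[6]=10
  step 10: row=10, L[10]='r', prepend. Next row=LF[10]=9
  step 11: row=9, L[9]='d', prepend. Next row=LF[9]=3
Reversed output: drumrollD0$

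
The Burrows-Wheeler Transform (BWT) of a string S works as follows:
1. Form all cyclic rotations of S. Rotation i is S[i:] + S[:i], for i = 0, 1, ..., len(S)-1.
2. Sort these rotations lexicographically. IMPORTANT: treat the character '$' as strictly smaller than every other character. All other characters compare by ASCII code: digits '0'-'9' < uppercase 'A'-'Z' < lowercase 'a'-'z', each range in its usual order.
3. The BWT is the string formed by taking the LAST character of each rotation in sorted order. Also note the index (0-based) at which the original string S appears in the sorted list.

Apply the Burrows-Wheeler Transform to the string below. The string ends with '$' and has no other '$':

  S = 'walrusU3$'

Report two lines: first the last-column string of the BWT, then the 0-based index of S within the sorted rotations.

All 9 rotations (rotation i = S[i:]+S[:i]):
  rot[0] = walrusU3$
  rot[1] = alrusU3$w
  rot[2] = lrusU3$wa
  rot[3] = rusU3$wal
  rot[4] = usU3$walr
  rot[5] = sU3$walru
  rot[6] = U3$walrus
  rot[7] = 3$walrusU
  rot[8] = $walrusU3
Sorted (with $ < everything):
  sorted[0] = $walrusU3  (last char: '3')
  sorted[1] = 3$walrusU  (last char: 'U')
  sorted[2] = U3$walrus  (last char: 's')
  sorted[3] = alrusU3$w  (last char: 'w')
  sorted[4] = lrusU3$wa  (last char: 'a')
  sorted[5] = rusU3$wal  (last char: 'l')
  sorted[6] = sU3$walru  (last char: 'u')
  sorted[7] = usU3$walr  (last char: 'r')
  sorted[8] = walrusU3$  (last char: '$')
Last column: 3Uswalur$
Original string S is at sorted index 8

Answer: 3Uswalur$
8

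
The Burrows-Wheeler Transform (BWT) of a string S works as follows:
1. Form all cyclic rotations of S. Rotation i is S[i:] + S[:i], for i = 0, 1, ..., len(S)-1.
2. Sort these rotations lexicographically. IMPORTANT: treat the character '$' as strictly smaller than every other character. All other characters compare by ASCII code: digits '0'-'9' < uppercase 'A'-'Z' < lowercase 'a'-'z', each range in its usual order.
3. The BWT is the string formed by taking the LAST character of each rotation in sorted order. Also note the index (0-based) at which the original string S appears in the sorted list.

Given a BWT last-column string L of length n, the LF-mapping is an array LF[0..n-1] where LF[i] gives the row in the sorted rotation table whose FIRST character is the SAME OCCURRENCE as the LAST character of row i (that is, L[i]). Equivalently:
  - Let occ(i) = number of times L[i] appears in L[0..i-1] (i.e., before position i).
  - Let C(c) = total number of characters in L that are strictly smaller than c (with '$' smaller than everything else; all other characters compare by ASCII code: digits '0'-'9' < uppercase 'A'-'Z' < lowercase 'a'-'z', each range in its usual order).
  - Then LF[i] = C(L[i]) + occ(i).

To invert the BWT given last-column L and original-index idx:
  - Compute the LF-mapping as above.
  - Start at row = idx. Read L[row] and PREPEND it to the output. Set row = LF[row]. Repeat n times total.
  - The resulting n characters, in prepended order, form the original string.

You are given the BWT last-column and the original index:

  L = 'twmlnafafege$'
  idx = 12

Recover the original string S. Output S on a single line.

Answer: wafflemagnet$

Derivation:
LF mapping: 11 12 9 8 10 1 5 2 6 3 7 4 0
Walk LF starting at row 12, prepending L[row]:
  step 1: row=12, L[12]='$', prepend. Next row=LF[12]=0
  step 2: row=0, L[0]='t', prepend. Next row=LF[0]=11
  step 3: row=11, L[11]='e', prepend. Next row=LF[11]=4
  step 4: row=4, L[4]='n', prepend. Next row=LF[4]=10
  step 5: row=10, L[10]='g', prepend. Next row=LF[10]=7
  step 6: row=7, L[7]='a', prepend. Next row=LF[7]=2
  step 7: row=2, L[2]='m', prepend. Next row=LF[2]=9
  step 8: row=9, L[9]='e', prepend. Next row=LF[9]=3
  step 9: row=3, L[3]='l', prepend. Next row=LF[3]=8
  step 10: row=8, L[8]='f', prepend. Next row=LF[8]=6
  step 11: row=6, L[6]='f', prepend. Next row=LF[6]=5
  step 12: row=5, L[5]='a', prepend. Next row=LF[5]=1
  step 13: row=1, L[1]='w', prepend. Next row=LF[1]=12
Reversed output: wafflemagnet$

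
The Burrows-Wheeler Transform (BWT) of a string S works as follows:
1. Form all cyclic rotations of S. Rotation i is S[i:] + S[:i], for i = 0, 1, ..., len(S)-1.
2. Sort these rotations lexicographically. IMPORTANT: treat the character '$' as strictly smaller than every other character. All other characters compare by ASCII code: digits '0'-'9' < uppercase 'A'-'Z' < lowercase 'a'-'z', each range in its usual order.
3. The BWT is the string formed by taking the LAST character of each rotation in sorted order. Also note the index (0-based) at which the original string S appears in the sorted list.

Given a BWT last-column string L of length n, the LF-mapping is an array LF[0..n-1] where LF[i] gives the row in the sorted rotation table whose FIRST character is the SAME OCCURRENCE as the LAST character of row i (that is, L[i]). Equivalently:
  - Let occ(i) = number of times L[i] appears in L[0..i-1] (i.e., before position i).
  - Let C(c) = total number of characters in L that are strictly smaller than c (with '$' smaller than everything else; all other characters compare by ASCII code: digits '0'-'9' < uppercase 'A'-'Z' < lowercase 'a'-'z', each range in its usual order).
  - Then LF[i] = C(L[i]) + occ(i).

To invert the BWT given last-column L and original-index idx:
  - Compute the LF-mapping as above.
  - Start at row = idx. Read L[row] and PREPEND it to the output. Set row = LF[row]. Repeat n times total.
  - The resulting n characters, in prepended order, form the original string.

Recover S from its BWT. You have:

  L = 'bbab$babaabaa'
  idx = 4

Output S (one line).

LF mapping: 7 8 1 9 0 10 2 11 3 4 12 5 6
Walk LF starting at row 4, prepending L[row]:
  step 1: row=4, L[4]='$', prepend. Next row=LF[4]=0
  step 2: row=0, L[0]='b', prepend. Next row=LF[0]=7
  step 3: row=7, L[7]='b', prepend. Next row=LF[7]=11
  step 4: row=11, L[11]='a', prepend. Next row=LF[11]=5
  step 5: row=5, L[5]='b', prepend. Next row=LF[5]=10
  step 6: row=10, L[10]='b', prepend. Next row=LF[10]=12
  step 7: row=12, L[12]='a', prepend. Next row=LF[12]=6
  step 8: row=6, L[6]='a', prepend. Next row=LF[6]=2
  step 9: row=2, L[2]='a', prepend. Next row=LF[2]=1
  step 10: row=1, L[1]='b', prepend. Next row=LF[1]=8
  step 11: row=8, L[8]='a', prepend. Next row=LF[8]=3
  step 12: row=3, L[3]='b', prepend. Next row=LF[3]=9
  step 13: row=9, L[9]='a', prepend. Next row=LF[9]=4
Reversed output: ababaaabbabb$

Answer: ababaaabbabb$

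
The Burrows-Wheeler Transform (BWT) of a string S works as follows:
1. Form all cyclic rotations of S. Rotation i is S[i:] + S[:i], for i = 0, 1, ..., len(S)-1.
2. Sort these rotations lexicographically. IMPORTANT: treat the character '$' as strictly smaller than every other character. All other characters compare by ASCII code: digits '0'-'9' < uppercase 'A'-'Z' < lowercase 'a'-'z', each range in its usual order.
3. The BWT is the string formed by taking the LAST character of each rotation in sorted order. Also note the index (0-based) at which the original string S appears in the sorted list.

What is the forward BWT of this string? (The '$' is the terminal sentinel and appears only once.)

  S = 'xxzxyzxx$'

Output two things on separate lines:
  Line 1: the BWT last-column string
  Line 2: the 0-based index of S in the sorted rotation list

Answer: xxz$zxxyx
3

Derivation:
All 9 rotations (rotation i = S[i:]+S[:i]):
  rot[0] = xxzxyzxx$
  rot[1] = xzxyzxx$x
  rot[2] = zxyzxx$xx
  rot[3] = xyzxx$xxz
  rot[4] = yzxx$xxzx
  rot[5] = zxx$xxzxy
  rot[6] = xx$xxzxyz
  rot[7] = x$xxzxyzx
  rot[8] = $xxzxyzxx
Sorted (with $ < everything):
  sorted[0] = $xxzxyzxx  (last char: 'x')
  sorted[1] = x$xxzxyzx  (last char: 'x')
  sorted[2] = xx$xxzxyz  (last char: 'z')
  sorted[3] = xxzxyzxx$  (last char: '$')
  sorted[4] = xyzxx$xxz  (last char: 'z')
  sorted[5] = xzxyzxx$x  (last char: 'x')
  sorted[6] = yzxx$xxzx  (last char: 'x')
  sorted[7] = zxx$xxzxy  (last char: 'y')
  sorted[8] = zxyzxx$xx  (last char: 'x')
Last column: xxz$zxxyx
Original string S is at sorted index 3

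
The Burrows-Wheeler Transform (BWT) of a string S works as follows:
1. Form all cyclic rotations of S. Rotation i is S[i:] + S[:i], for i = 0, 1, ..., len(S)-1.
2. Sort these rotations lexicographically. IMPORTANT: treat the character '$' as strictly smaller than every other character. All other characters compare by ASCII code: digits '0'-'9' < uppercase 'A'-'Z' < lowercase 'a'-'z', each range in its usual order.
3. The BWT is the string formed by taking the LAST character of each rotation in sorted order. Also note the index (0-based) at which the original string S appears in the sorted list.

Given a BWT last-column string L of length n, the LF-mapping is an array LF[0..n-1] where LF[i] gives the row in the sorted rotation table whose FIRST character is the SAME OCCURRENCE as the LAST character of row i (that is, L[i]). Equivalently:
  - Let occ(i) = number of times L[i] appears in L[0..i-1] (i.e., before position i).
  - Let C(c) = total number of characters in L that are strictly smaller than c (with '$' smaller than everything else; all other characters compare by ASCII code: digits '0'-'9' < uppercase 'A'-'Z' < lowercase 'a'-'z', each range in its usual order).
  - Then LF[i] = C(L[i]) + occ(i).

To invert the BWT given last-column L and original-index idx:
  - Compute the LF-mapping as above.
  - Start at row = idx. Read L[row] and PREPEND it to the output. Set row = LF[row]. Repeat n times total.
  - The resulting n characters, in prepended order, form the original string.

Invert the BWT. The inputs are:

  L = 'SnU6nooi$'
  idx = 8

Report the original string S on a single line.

LF mapping: 2 5 3 1 6 7 8 4 0
Walk LF starting at row 8, prepending L[row]:
  step 1: row=8, L[8]='$', prepend. Next row=LF[8]=0
  step 2: row=0, L[0]='S', prepend. Next row=LF[0]=2
  step 3: row=2, L[2]='U', prepend. Next row=LF[2]=3
  step 4: row=3, L[3]='6', prepend. Next row=LF[3]=1
  step 5: row=1, L[1]='n', prepend. Next row=LF[1]=5
  step 6: row=5, L[5]='o', prepend. Next row=LF[5]=7
  step 7: row=7, L[7]='i', prepend. Next row=LF[7]=4
  step 8: row=4, L[4]='n', prepend. Next row=LF[4]=6
  step 9: row=6, L[6]='o', prepend. Next row=LF[6]=8
Reversed output: onion6US$

Answer: onion6US$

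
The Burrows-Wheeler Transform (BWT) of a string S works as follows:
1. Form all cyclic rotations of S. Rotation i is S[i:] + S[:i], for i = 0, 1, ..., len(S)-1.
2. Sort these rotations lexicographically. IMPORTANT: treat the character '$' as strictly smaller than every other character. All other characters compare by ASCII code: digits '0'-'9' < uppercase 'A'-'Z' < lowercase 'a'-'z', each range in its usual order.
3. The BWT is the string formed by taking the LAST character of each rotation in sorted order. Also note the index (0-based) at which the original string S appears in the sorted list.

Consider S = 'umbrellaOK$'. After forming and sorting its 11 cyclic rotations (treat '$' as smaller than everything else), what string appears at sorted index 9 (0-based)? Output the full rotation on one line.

All 11 rotations (rotation i = S[i:]+S[:i]):
  rot[0] = umbrellaOK$
  rot[1] = mbrellaOK$u
  rot[2] = brellaOK$um
  rot[3] = rellaOK$umb
  rot[4] = ellaOK$umbr
  rot[5] = llaOK$umbre
  rot[6] = laOK$umbrel
  rot[7] = aOK$umbrell
  rot[8] = OK$umbrella
  rot[9] = K$umbrellaO
  rot[10] = $umbrellaOK
Sorted (with $ < everything):
  sorted[0] = $umbrellaOK
  sorted[1] = K$umbrellaO
  sorted[2] = OK$umbrella
  sorted[3] = aOK$umbrell
  sorted[4] = brellaOK$um
  sorted[5] = ellaOK$umbr
  sorted[6] = laOK$umbrel
  sorted[7] = llaOK$umbre
  sorted[8] = mbrellaOK$u
  sorted[9] = rellaOK$umb
  sorted[10] = umbrellaOK$
sorted[9] = rellaOK$umb

Answer: rellaOK$umb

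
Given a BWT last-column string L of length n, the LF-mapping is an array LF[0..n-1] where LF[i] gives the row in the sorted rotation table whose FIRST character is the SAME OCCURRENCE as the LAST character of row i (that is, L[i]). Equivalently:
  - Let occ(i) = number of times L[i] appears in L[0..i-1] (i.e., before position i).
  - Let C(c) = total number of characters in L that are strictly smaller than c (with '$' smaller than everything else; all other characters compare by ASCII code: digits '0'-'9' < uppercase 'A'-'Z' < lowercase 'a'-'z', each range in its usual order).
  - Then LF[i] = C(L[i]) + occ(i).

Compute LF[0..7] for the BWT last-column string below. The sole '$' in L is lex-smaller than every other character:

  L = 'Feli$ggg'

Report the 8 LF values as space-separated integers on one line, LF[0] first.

Char counts: '$':1, 'F':1, 'e':1, 'g':3, 'i':1, 'l':1
C (first-col start): C('$')=0, C('F')=1, C('e')=2, C('g')=3, C('i')=6, C('l')=7
L[0]='F': occ=0, LF[0]=C('F')+0=1+0=1
L[1]='e': occ=0, LF[1]=C('e')+0=2+0=2
L[2]='l': occ=0, LF[2]=C('l')+0=7+0=7
L[3]='i': occ=0, LF[3]=C('i')+0=6+0=6
L[4]='$': occ=0, LF[4]=C('$')+0=0+0=0
L[5]='g': occ=0, LF[5]=C('g')+0=3+0=3
L[6]='g': occ=1, LF[6]=C('g')+1=3+1=4
L[7]='g': occ=2, LF[7]=C('g')+2=3+2=5

Answer: 1 2 7 6 0 3 4 5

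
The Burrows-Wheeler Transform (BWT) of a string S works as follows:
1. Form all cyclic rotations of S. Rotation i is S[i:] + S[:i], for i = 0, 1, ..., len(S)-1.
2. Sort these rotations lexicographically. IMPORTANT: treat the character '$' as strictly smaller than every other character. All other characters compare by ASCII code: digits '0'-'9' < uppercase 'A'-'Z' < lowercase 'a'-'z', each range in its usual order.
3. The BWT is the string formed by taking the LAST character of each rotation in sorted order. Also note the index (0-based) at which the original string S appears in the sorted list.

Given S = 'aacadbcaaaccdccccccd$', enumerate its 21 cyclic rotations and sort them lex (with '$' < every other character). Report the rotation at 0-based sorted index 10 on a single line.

Answer: ccccccd$aacadbcaaaccd

Derivation:
All 21 rotations (rotation i = S[i:]+S[:i]):
  rot[0] = aacadbcaaaccdccccccd$
  rot[1] = acadbcaaaccdccccccd$a
  rot[2] = cadbcaaaccdccccccd$aa
  rot[3] = adbcaaaccdccccccd$aac
  rot[4] = dbcaaaccdccccccd$aaca
  rot[5] = bcaaaccdccccccd$aacad
  rot[6] = caaaccdccccccd$aacadb
  rot[7] = aaaccdccccccd$aacadbc
  rot[8] = aaccdccccccd$aacadbca
  rot[9] = accdccccccd$aacadbcaa
  rot[10] = ccdccccccd$aacadbcaaa
  rot[11] = cdccccccd$aacadbcaaac
  rot[12] = dccccccd$aacadbcaaacc
  rot[13] = ccccccd$aacadbcaaaccd
  rot[14] = cccccd$aacadbcaaaccdc
  rot[15] = ccccd$aacadbcaaaccdcc
  rot[16] = cccd$aacadbcaaaccdccc
  rot[17] = ccd$aacadbcaaaccdcccc
  rot[18] = cd$aacadbcaaaccdccccc
  rot[19] = d$aacadbcaaaccdcccccc
  rot[20] = $aacadbcaaaccdccccccd
Sorted (with $ < everything):
  sorted[0] = $aacadbcaaaccdccccccd
  sorted[1] = aaaccdccccccd$aacadbc
  sorted[2] = aacadbcaaaccdccccccd$
  sorted[3] = aaccdccccccd$aacadbca
  sorted[4] = acadbcaaaccdccccccd$a
  sorted[5] = accdccccccd$aacadbcaa
  sorted[6] = adbcaaaccdccccccd$aac
  sorted[7] = bcaaaccdccccccd$aacad
  sorted[8] = caaaccdccccccd$aacadb
  sorted[9] = cadbcaaaccdccccccd$aa
  sorted[10] = ccccccd$aacadbcaaaccd
  sorted[11] = cccccd$aacadbcaaaccdc
  sorted[12] = ccccd$aacadbcaaaccdcc
  sorted[13] = cccd$aacadbcaaaccdccc
  sorted[14] = ccd$aacadbcaaaccdcccc
  sorted[15] = ccdccccccd$aacadbcaaa
  sorted[16] = cd$aacadbcaaaccdccccc
  sorted[17] = cdccccccd$aacadbcaaac
  sorted[18] = d$aacadbcaaaccdcccccc
  sorted[19] = dbcaaaccdccccccd$aaca
  sorted[20] = dccccccd$aacadbcaaacc
sorted[10] = ccccccd$aacadbcaaaccd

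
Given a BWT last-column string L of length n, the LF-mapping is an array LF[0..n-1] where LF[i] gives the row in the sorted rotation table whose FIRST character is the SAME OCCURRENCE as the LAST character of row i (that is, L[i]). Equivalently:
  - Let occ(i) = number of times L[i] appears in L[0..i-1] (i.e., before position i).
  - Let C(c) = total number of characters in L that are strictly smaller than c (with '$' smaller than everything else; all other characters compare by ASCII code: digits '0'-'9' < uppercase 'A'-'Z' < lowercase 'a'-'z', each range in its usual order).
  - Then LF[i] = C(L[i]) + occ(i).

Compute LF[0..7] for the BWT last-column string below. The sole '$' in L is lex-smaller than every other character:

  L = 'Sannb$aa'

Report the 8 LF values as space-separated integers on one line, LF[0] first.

Char counts: '$':1, 'S':1, 'a':3, 'b':1, 'n':2
C (first-col start): C('$')=0, C('S')=1, C('a')=2, C('b')=5, C('n')=6
L[0]='S': occ=0, LF[0]=C('S')+0=1+0=1
L[1]='a': occ=0, LF[1]=C('a')+0=2+0=2
L[2]='n': occ=0, LF[2]=C('n')+0=6+0=6
L[3]='n': occ=1, LF[3]=C('n')+1=6+1=7
L[4]='b': occ=0, LF[4]=C('b')+0=5+0=5
L[5]='$': occ=0, LF[5]=C('$')+0=0+0=0
L[6]='a': occ=1, LF[6]=C('a')+1=2+1=3
L[7]='a': occ=2, LF[7]=C('a')+2=2+2=4

Answer: 1 2 6 7 5 0 3 4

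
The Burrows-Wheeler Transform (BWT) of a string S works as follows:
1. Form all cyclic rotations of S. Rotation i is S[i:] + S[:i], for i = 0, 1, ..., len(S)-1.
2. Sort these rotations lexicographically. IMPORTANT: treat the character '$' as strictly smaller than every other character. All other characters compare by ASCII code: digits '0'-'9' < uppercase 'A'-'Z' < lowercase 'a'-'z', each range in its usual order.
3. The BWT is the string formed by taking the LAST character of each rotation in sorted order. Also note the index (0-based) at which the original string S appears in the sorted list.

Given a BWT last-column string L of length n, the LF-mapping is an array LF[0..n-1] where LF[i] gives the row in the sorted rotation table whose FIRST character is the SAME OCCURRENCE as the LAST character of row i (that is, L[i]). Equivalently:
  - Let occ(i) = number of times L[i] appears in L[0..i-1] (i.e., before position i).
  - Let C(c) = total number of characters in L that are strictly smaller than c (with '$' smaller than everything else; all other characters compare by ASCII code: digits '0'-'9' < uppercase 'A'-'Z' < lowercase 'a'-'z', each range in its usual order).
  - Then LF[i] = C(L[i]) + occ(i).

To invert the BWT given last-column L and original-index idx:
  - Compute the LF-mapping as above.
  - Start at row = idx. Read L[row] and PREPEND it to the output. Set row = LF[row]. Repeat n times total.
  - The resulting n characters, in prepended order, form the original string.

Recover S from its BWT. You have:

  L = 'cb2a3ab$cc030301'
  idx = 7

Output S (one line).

Answer: 3b0a20b31ca0c3c$

Derivation:
LF mapping: 13 11 5 9 6 10 12 0 14 15 1 7 2 8 3 4
Walk LF starting at row 7, prepending L[row]:
  step 1: row=7, L[7]='$', prepend. Next row=LF[7]=0
  step 2: row=0, L[0]='c', prepend. Next row=LF[0]=13
  step 3: row=13, L[13]='3', prepend. Next row=LF[13]=8
  step 4: row=8, L[8]='c', prepend. Next row=LF[8]=14
  step 5: row=14, L[14]='0', prepend. Next row=LF[14]=3
  step 6: row=3, L[3]='a', prepend. Next row=LF[3]=9
  step 7: row=9, L[9]='c', prepend. Next row=LF[9]=15
  step 8: row=15, L[15]='1', prepend. Next row=LF[15]=4
  step 9: row=4, L[4]='3', prepend. Next row=LF[4]=6
  step 10: row=6, L[6]='b', prepend. Next row=LF[6]=12
  step 11: row=12, L[12]='0', prepend. Next row=LF[12]=2
  step 12: row=2, L[2]='2', prepend. Next row=LF[2]=5
  step 13: row=5, L[5]='a', prepend. Next row=LF[5]=10
  step 14: row=10, L[10]='0', prepend. Next row=LF[10]=1
  step 15: row=1, L[1]='b', prepend. Next row=LF[1]=11
  step 16: row=11, L[11]='3', prepend. Next row=LF[11]=7
Reversed output: 3b0a20b31ca0c3c$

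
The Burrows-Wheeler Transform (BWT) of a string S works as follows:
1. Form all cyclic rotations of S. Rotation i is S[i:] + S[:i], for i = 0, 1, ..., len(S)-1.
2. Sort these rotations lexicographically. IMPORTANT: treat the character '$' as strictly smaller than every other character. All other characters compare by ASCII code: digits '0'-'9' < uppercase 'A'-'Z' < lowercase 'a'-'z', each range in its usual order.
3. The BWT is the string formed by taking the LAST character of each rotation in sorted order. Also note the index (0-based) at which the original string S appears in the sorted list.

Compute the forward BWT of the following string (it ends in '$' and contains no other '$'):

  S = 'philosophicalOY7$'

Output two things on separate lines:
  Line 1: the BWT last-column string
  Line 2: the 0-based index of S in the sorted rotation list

Answer: 7YlOcipphhaislo$o
15

Derivation:
All 17 rotations (rotation i = S[i:]+S[:i]):
  rot[0] = philosophicalOY7$
  rot[1] = hilosophicalOY7$p
  rot[2] = ilosophicalOY7$ph
  rot[3] = losophicalOY7$phi
  rot[4] = osophicalOY7$phil
  rot[5] = sophicalOY7$philo
  rot[6] = ophicalOY7$philos
  rot[7] = phicalOY7$philoso
  rot[8] = hicalOY7$philosop
  rot[9] = icalOY7$philosoph
  rot[10] = calOY7$philosophi
  rot[11] = alOY7$philosophic
  rot[12] = lOY7$philosophica
  rot[13] = OY7$philosophical
  rot[14] = Y7$philosophicalO
  rot[15] = 7$philosophicalOY
  rot[16] = $philosophicalOY7
Sorted (with $ < everything):
  sorted[0] = $philosophicalOY7  (last char: '7')
  sorted[1] = 7$philosophicalOY  (last char: 'Y')
  sorted[2] = OY7$philosophical  (last char: 'l')
  sorted[3] = Y7$philosophicalO  (last char: 'O')
  sorted[4] = alOY7$philosophic  (last char: 'c')
  sorted[5] = calOY7$philosophi  (last char: 'i')
  sorted[6] = hicalOY7$philosop  (last char: 'p')
  sorted[7] = hilosophicalOY7$p  (last char: 'p')
  sorted[8] = icalOY7$philosoph  (last char: 'h')
  sorted[9] = ilosophicalOY7$ph  (last char: 'h')
  sorted[10] = lOY7$philosophica  (last char: 'a')
  sorted[11] = losophicalOY7$phi  (last char: 'i')
  sorted[12] = ophicalOY7$philos  (last char: 's')
  sorted[13] = osophicalOY7$phil  (last char: 'l')
  sorted[14] = phicalOY7$philoso  (last char: 'o')
  sorted[15] = philosophicalOY7$  (last char: '$')
  sorted[16] = sophicalOY7$philo  (last char: 'o')
Last column: 7YlOcipphhaislo$o
Original string S is at sorted index 15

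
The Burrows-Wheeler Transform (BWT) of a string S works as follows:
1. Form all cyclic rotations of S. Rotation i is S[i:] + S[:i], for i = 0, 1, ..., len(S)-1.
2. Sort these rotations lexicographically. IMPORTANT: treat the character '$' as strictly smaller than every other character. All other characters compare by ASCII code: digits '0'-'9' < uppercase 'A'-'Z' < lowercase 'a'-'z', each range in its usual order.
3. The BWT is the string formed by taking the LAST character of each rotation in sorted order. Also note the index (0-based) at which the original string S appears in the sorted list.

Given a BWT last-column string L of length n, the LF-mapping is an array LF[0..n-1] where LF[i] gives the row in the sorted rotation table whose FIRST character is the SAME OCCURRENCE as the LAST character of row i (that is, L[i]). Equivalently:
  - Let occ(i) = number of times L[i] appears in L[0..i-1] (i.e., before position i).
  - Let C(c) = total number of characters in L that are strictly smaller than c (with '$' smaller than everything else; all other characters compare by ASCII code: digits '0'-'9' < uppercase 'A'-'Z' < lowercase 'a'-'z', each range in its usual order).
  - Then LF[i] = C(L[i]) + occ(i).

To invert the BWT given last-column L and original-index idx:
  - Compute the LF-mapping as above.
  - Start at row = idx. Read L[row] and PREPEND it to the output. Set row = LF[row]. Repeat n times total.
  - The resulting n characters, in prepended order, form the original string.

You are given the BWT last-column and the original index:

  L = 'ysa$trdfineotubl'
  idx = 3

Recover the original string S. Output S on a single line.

LF mapping: 15 11 1 0 12 10 3 5 6 8 4 9 13 14 2 7
Walk LF starting at row 3, prepending L[row]:
  step 1: row=3, L[3]='$', prepend. Next row=LF[3]=0
  step 2: row=0, L[0]='y', prepend. Next row=LF[0]=15
  step 3: row=15, L[15]='l', prepend. Next row=LF[15]=7
  step 4: row=7, L[7]='f', prepend. Next row=LF[7]=5
  step 5: row=5, L[5]='r', prepend. Next row=LF[5]=10
  step 6: row=10, L[10]='e', prepend. Next row=LF[10]=4
  step 7: row=4, L[4]='t', prepend. Next row=LF[4]=12
  step 8: row=12, L[12]='t', prepend. Next row=LF[12]=13
  step 9: row=13, L[13]='u', prepend. Next row=LF[13]=14
  step 10: row=14, L[14]='b', prepend. Next row=LF[14]=2
  step 11: row=2, L[2]='a', prepend. Next row=LF[2]=1
  step 12: row=1, L[1]='s', prepend. Next row=LF[1]=11
  step 13: row=11, L[11]='o', prepend. Next row=LF[11]=9
  step 14: row=9, L[9]='n', prepend. Next row=LF[9]=8
  step 15: row=8, L[8]='i', prepend. Next row=LF[8]=6
  step 16: row=6, L[6]='d', prepend. Next row=LF[6]=3
Reversed output: dinosabutterfly$

Answer: dinosabutterfly$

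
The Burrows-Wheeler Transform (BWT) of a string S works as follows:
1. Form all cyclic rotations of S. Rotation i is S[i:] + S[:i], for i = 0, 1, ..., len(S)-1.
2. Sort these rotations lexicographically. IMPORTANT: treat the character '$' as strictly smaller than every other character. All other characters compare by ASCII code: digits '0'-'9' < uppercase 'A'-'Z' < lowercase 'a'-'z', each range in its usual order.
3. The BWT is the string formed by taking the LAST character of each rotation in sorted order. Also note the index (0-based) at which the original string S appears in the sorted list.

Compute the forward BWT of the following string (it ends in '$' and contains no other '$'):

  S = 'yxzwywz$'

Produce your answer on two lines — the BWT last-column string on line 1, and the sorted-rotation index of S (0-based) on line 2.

All 8 rotations (rotation i = S[i:]+S[:i]):
  rot[0] = yxzwywz$
  rot[1] = xzwywz$y
  rot[2] = zwywz$yx
  rot[3] = wywz$yxz
  rot[4] = ywz$yxzw
  rot[5] = wz$yxzwy
  rot[6] = z$yxzwyw
  rot[7] = $yxzwywz
Sorted (with $ < everything):
  sorted[0] = $yxzwywz  (last char: 'z')
  sorted[1] = wywz$yxz  (last char: 'z')
  sorted[2] = wz$yxzwy  (last char: 'y')
  sorted[3] = xzwywz$y  (last char: 'y')
  sorted[4] = ywz$yxzw  (last char: 'w')
  sorted[5] = yxzwywz$  (last char: '$')
  sorted[6] = z$yxzwyw  (last char: 'w')
  sorted[7] = zwywz$yx  (last char: 'x')
Last column: zzyyw$wx
Original string S is at sorted index 5

Answer: zzyyw$wx
5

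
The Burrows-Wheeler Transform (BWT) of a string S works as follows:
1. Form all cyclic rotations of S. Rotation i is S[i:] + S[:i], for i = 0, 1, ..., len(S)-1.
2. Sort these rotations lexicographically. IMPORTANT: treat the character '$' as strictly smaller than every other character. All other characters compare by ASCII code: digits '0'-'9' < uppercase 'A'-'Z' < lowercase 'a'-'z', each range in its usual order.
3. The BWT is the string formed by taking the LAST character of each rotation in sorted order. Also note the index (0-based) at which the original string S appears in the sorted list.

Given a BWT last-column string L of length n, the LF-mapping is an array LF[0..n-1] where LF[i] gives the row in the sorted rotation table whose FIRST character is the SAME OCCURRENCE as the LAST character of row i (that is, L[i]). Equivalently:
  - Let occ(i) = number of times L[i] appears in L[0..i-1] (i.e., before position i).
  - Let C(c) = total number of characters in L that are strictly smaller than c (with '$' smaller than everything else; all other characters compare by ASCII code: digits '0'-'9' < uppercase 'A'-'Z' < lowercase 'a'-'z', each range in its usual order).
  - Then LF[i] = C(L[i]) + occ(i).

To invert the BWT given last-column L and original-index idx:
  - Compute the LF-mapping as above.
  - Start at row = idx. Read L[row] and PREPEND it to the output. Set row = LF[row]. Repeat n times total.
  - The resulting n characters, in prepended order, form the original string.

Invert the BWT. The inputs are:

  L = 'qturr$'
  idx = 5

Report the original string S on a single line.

Answer: urrtq$

Derivation:
LF mapping: 1 4 5 2 3 0
Walk LF starting at row 5, prepending L[row]:
  step 1: row=5, L[5]='$', prepend. Next row=LF[5]=0
  step 2: row=0, L[0]='q', prepend. Next row=LF[0]=1
  step 3: row=1, L[1]='t', prepend. Next row=LF[1]=4
  step 4: row=4, L[4]='r', prepend. Next row=LF[4]=3
  step 5: row=3, L[3]='r', prepend. Next row=LF[3]=2
  step 6: row=2, L[2]='u', prepend. Next row=LF[2]=5
Reversed output: urrtq$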